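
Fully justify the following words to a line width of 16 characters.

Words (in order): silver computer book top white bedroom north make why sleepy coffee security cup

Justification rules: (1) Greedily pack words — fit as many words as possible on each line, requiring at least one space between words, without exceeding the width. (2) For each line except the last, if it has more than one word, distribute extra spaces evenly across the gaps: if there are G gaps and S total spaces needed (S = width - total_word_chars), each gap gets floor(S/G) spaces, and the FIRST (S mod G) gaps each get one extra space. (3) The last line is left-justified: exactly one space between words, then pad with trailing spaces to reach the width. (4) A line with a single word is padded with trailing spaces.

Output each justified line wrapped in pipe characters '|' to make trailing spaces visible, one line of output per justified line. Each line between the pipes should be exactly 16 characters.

Line 1: ['silver', 'computer'] (min_width=15, slack=1)
Line 2: ['book', 'top', 'white'] (min_width=14, slack=2)
Line 3: ['bedroom', 'north'] (min_width=13, slack=3)
Line 4: ['make', 'why', 'sleepy'] (min_width=15, slack=1)
Line 5: ['coffee', 'security'] (min_width=15, slack=1)
Line 6: ['cup'] (min_width=3, slack=13)

Answer: |silver  computer|
|book  top  white|
|bedroom    north|
|make  why sleepy|
|coffee  security|
|cup             |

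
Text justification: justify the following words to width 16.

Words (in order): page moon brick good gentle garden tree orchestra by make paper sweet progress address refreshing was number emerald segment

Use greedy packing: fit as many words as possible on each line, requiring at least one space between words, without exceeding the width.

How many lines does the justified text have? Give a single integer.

Line 1: ['page', 'moon', 'brick'] (min_width=15, slack=1)
Line 2: ['good', 'gentle'] (min_width=11, slack=5)
Line 3: ['garden', 'tree'] (min_width=11, slack=5)
Line 4: ['orchestra', 'by'] (min_width=12, slack=4)
Line 5: ['make', 'paper', 'sweet'] (min_width=16, slack=0)
Line 6: ['progress', 'address'] (min_width=16, slack=0)
Line 7: ['refreshing', 'was'] (min_width=14, slack=2)
Line 8: ['number', 'emerald'] (min_width=14, slack=2)
Line 9: ['segment'] (min_width=7, slack=9)
Total lines: 9

Answer: 9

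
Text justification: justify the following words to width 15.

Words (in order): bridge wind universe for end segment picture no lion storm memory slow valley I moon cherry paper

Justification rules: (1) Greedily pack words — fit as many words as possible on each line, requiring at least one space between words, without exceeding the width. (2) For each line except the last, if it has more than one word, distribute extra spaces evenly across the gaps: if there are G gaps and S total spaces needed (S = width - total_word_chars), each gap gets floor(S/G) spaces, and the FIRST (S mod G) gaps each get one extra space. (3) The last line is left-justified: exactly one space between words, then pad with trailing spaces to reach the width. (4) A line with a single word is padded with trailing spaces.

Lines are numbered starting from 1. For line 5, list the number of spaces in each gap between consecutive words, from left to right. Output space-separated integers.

Line 1: ['bridge', 'wind'] (min_width=11, slack=4)
Line 2: ['universe', 'for'] (min_width=12, slack=3)
Line 3: ['end', 'segment'] (min_width=11, slack=4)
Line 4: ['picture', 'no', 'lion'] (min_width=15, slack=0)
Line 5: ['storm', 'memory'] (min_width=12, slack=3)
Line 6: ['slow', 'valley', 'I'] (min_width=13, slack=2)
Line 7: ['moon', 'cherry'] (min_width=11, slack=4)
Line 8: ['paper'] (min_width=5, slack=10)

Answer: 4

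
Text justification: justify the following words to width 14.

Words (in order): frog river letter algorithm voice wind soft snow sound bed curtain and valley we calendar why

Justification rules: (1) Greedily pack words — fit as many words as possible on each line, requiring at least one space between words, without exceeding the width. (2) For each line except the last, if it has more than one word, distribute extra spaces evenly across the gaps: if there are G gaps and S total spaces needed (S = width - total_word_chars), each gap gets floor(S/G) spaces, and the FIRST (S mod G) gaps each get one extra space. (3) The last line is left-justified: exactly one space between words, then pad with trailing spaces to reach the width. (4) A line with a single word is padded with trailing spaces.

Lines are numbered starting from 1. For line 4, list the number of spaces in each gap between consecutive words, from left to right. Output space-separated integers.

Line 1: ['frog', 'river'] (min_width=10, slack=4)
Line 2: ['letter'] (min_width=6, slack=8)
Line 3: ['algorithm'] (min_width=9, slack=5)
Line 4: ['voice', 'wind'] (min_width=10, slack=4)
Line 5: ['soft', 'snow'] (min_width=9, slack=5)
Line 6: ['sound', 'bed'] (min_width=9, slack=5)
Line 7: ['curtain', 'and'] (min_width=11, slack=3)
Line 8: ['valley', 'we'] (min_width=9, slack=5)
Line 9: ['calendar', 'why'] (min_width=12, slack=2)

Answer: 5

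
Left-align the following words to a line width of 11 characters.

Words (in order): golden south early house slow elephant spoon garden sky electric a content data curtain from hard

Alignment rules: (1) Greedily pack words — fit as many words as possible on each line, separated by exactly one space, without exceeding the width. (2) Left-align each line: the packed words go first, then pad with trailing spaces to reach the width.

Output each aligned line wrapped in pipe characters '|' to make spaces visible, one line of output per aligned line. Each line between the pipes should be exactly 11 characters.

Line 1: ['golden'] (min_width=6, slack=5)
Line 2: ['south', 'early'] (min_width=11, slack=0)
Line 3: ['house', 'slow'] (min_width=10, slack=1)
Line 4: ['elephant'] (min_width=8, slack=3)
Line 5: ['spoon'] (min_width=5, slack=6)
Line 6: ['garden', 'sky'] (min_width=10, slack=1)
Line 7: ['electric', 'a'] (min_width=10, slack=1)
Line 8: ['content'] (min_width=7, slack=4)
Line 9: ['data'] (min_width=4, slack=7)
Line 10: ['curtain'] (min_width=7, slack=4)
Line 11: ['from', 'hard'] (min_width=9, slack=2)

Answer: |golden     |
|south early|
|house slow |
|elephant   |
|spoon      |
|garden sky |
|electric a |
|content    |
|data       |
|curtain    |
|from hard  |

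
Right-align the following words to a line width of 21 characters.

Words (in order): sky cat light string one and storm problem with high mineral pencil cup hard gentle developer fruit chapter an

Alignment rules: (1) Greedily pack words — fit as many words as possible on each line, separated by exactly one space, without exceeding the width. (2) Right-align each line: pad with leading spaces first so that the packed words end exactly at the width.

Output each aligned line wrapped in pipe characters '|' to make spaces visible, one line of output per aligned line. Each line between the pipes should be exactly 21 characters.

Answer: | sky cat light string|
|one and storm problem|
|    with high mineral|
|      pencil cup hard|
|     gentle developer|
|     fruit chapter an|

Derivation:
Line 1: ['sky', 'cat', 'light', 'string'] (min_width=20, slack=1)
Line 2: ['one', 'and', 'storm', 'problem'] (min_width=21, slack=0)
Line 3: ['with', 'high', 'mineral'] (min_width=17, slack=4)
Line 4: ['pencil', 'cup', 'hard'] (min_width=15, slack=6)
Line 5: ['gentle', 'developer'] (min_width=16, slack=5)
Line 6: ['fruit', 'chapter', 'an'] (min_width=16, slack=5)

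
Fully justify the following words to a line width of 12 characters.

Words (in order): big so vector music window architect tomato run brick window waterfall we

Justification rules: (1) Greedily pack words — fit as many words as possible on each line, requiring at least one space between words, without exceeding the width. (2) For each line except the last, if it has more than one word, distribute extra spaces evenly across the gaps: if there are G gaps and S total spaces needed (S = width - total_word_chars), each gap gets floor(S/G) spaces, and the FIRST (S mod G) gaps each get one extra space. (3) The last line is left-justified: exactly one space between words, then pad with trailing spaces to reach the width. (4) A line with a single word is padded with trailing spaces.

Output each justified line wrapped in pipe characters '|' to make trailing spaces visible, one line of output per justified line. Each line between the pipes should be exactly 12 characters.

Line 1: ['big', 'so'] (min_width=6, slack=6)
Line 2: ['vector', 'music'] (min_width=12, slack=0)
Line 3: ['window'] (min_width=6, slack=6)
Line 4: ['architect'] (min_width=9, slack=3)
Line 5: ['tomato', 'run'] (min_width=10, slack=2)
Line 6: ['brick', 'window'] (min_width=12, slack=0)
Line 7: ['waterfall', 'we'] (min_width=12, slack=0)

Answer: |big       so|
|vector music|
|window      |
|architect   |
|tomato   run|
|brick window|
|waterfall we|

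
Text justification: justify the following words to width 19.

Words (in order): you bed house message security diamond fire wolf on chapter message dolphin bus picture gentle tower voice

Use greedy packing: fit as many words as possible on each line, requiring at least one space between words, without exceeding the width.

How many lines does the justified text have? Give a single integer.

Answer: 6

Derivation:
Line 1: ['you', 'bed', 'house'] (min_width=13, slack=6)
Line 2: ['message', 'security'] (min_width=16, slack=3)
Line 3: ['diamond', 'fire', 'wolf'] (min_width=17, slack=2)
Line 4: ['on', 'chapter', 'message'] (min_width=18, slack=1)
Line 5: ['dolphin', 'bus', 'picture'] (min_width=19, slack=0)
Line 6: ['gentle', 'tower', 'voice'] (min_width=18, slack=1)
Total lines: 6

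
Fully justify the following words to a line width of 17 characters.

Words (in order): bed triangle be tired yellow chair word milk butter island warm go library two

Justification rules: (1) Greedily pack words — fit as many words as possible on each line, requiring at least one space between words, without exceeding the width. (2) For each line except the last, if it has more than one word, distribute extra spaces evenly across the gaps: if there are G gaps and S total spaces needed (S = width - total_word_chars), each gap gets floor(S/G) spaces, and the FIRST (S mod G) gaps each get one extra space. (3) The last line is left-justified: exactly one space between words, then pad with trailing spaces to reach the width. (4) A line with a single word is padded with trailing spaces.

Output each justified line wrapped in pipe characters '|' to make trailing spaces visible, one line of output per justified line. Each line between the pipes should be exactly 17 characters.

Line 1: ['bed', 'triangle', 'be'] (min_width=15, slack=2)
Line 2: ['tired', 'yellow'] (min_width=12, slack=5)
Line 3: ['chair', 'word', 'milk'] (min_width=15, slack=2)
Line 4: ['butter', 'island'] (min_width=13, slack=4)
Line 5: ['warm', 'go', 'library'] (min_width=15, slack=2)
Line 6: ['two'] (min_width=3, slack=14)

Answer: |bed  triangle  be|
|tired      yellow|
|chair  word  milk|
|butter     island|
|warm  go  library|
|two              |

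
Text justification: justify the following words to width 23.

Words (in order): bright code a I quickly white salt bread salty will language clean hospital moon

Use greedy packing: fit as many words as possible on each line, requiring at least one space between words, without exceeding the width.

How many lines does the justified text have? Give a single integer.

Line 1: ['bright', 'code', 'a', 'I', 'quickly'] (min_width=23, slack=0)
Line 2: ['white', 'salt', 'bread', 'salty'] (min_width=22, slack=1)
Line 3: ['will', 'language', 'clean'] (min_width=19, slack=4)
Line 4: ['hospital', 'moon'] (min_width=13, slack=10)
Total lines: 4

Answer: 4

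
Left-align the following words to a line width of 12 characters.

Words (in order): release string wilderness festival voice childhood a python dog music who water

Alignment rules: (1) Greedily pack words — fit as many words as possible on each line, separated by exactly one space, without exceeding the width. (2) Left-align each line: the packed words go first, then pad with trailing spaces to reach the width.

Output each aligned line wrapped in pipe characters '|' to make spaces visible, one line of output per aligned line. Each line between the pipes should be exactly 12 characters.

Answer: |release     |
|string      |
|wilderness  |
|festival    |
|voice       |
|childhood a |
|python dog  |
|music who   |
|water       |

Derivation:
Line 1: ['release'] (min_width=7, slack=5)
Line 2: ['string'] (min_width=6, slack=6)
Line 3: ['wilderness'] (min_width=10, slack=2)
Line 4: ['festival'] (min_width=8, slack=4)
Line 5: ['voice'] (min_width=5, slack=7)
Line 6: ['childhood', 'a'] (min_width=11, slack=1)
Line 7: ['python', 'dog'] (min_width=10, slack=2)
Line 8: ['music', 'who'] (min_width=9, slack=3)
Line 9: ['water'] (min_width=5, slack=7)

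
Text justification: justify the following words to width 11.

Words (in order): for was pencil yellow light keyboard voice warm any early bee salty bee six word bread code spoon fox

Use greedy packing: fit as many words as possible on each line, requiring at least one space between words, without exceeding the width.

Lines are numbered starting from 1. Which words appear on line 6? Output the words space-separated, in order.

Answer: voice warm

Derivation:
Line 1: ['for', 'was'] (min_width=7, slack=4)
Line 2: ['pencil'] (min_width=6, slack=5)
Line 3: ['yellow'] (min_width=6, slack=5)
Line 4: ['light'] (min_width=5, slack=6)
Line 5: ['keyboard'] (min_width=8, slack=3)
Line 6: ['voice', 'warm'] (min_width=10, slack=1)
Line 7: ['any', 'early'] (min_width=9, slack=2)
Line 8: ['bee', 'salty'] (min_width=9, slack=2)
Line 9: ['bee', 'six'] (min_width=7, slack=4)
Line 10: ['word', 'bread'] (min_width=10, slack=1)
Line 11: ['code', 'spoon'] (min_width=10, slack=1)
Line 12: ['fox'] (min_width=3, slack=8)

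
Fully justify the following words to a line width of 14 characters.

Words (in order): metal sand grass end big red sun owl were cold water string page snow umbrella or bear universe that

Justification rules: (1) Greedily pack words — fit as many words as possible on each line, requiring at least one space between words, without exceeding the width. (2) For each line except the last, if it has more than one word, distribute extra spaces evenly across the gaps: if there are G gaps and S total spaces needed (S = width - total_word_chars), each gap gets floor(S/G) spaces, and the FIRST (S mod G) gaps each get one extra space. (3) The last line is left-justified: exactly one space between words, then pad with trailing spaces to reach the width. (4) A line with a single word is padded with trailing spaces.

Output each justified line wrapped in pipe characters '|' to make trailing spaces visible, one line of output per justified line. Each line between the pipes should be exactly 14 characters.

Line 1: ['metal', 'sand'] (min_width=10, slack=4)
Line 2: ['grass', 'end', 'big'] (min_width=13, slack=1)
Line 3: ['red', 'sun', 'owl'] (min_width=11, slack=3)
Line 4: ['were', 'cold'] (min_width=9, slack=5)
Line 5: ['water', 'string'] (min_width=12, slack=2)
Line 6: ['page', 'snow'] (min_width=9, slack=5)
Line 7: ['umbrella', 'or'] (min_width=11, slack=3)
Line 8: ['bear', 'universe'] (min_width=13, slack=1)
Line 9: ['that'] (min_width=4, slack=10)

Answer: |metal     sand|
|grass  end big|
|red   sun  owl|
|were      cold|
|water   string|
|page      snow|
|umbrella    or|
|bear  universe|
|that          |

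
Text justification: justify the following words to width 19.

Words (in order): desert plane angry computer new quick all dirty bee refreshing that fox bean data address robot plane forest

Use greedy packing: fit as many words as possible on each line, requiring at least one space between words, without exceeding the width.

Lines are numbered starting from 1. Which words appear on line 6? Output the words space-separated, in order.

Answer: robot plane forest

Derivation:
Line 1: ['desert', 'plane', 'angry'] (min_width=18, slack=1)
Line 2: ['computer', 'new', 'quick'] (min_width=18, slack=1)
Line 3: ['all', 'dirty', 'bee'] (min_width=13, slack=6)
Line 4: ['refreshing', 'that', 'fox'] (min_width=19, slack=0)
Line 5: ['bean', 'data', 'address'] (min_width=17, slack=2)
Line 6: ['robot', 'plane', 'forest'] (min_width=18, slack=1)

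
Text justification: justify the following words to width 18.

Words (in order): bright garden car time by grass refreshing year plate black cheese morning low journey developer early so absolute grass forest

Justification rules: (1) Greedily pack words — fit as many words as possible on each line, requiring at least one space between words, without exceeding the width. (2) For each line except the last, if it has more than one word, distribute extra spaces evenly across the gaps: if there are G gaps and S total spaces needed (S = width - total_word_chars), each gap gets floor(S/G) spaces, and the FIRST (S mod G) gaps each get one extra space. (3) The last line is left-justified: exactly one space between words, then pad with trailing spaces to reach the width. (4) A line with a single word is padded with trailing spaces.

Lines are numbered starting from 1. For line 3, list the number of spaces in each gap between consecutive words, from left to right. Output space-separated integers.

Answer: 4

Derivation:
Line 1: ['bright', 'garden', 'car'] (min_width=17, slack=1)
Line 2: ['time', 'by', 'grass'] (min_width=13, slack=5)
Line 3: ['refreshing', 'year'] (min_width=15, slack=3)
Line 4: ['plate', 'black', 'cheese'] (min_width=18, slack=0)
Line 5: ['morning', 'low'] (min_width=11, slack=7)
Line 6: ['journey', 'developer'] (min_width=17, slack=1)
Line 7: ['early', 'so', 'absolute'] (min_width=17, slack=1)
Line 8: ['grass', 'forest'] (min_width=12, slack=6)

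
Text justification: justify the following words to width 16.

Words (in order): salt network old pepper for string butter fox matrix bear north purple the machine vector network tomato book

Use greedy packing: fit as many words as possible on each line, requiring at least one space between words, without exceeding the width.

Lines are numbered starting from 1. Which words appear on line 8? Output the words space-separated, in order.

Answer: book

Derivation:
Line 1: ['salt', 'network', 'old'] (min_width=16, slack=0)
Line 2: ['pepper', 'for'] (min_width=10, slack=6)
Line 3: ['string', 'butter'] (min_width=13, slack=3)
Line 4: ['fox', 'matrix', 'bear'] (min_width=15, slack=1)
Line 5: ['north', 'purple', 'the'] (min_width=16, slack=0)
Line 6: ['machine', 'vector'] (min_width=14, slack=2)
Line 7: ['network', 'tomato'] (min_width=14, slack=2)
Line 8: ['book'] (min_width=4, slack=12)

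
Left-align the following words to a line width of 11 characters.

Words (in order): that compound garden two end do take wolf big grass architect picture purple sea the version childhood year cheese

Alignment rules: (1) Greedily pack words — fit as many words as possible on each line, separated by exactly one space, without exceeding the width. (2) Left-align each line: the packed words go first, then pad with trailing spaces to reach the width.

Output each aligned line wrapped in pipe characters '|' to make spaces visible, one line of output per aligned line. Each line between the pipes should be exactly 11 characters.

Line 1: ['that'] (min_width=4, slack=7)
Line 2: ['compound'] (min_width=8, slack=3)
Line 3: ['garden', 'two'] (min_width=10, slack=1)
Line 4: ['end', 'do', 'take'] (min_width=11, slack=0)
Line 5: ['wolf', 'big'] (min_width=8, slack=3)
Line 6: ['grass'] (min_width=5, slack=6)
Line 7: ['architect'] (min_width=9, slack=2)
Line 8: ['picture'] (min_width=7, slack=4)
Line 9: ['purple', 'sea'] (min_width=10, slack=1)
Line 10: ['the', 'version'] (min_width=11, slack=0)
Line 11: ['childhood'] (min_width=9, slack=2)
Line 12: ['year', 'cheese'] (min_width=11, slack=0)

Answer: |that       |
|compound   |
|garden two |
|end do take|
|wolf big   |
|grass      |
|architect  |
|picture    |
|purple sea |
|the version|
|childhood  |
|year cheese|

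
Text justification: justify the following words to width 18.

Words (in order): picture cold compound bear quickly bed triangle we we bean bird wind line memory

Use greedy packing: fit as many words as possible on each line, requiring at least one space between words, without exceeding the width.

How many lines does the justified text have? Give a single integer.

Answer: 6

Derivation:
Line 1: ['picture', 'cold'] (min_width=12, slack=6)
Line 2: ['compound', 'bear'] (min_width=13, slack=5)
Line 3: ['quickly', 'bed'] (min_width=11, slack=7)
Line 4: ['triangle', 'we', 'we'] (min_width=14, slack=4)
Line 5: ['bean', 'bird', 'wind'] (min_width=14, slack=4)
Line 6: ['line', 'memory'] (min_width=11, slack=7)
Total lines: 6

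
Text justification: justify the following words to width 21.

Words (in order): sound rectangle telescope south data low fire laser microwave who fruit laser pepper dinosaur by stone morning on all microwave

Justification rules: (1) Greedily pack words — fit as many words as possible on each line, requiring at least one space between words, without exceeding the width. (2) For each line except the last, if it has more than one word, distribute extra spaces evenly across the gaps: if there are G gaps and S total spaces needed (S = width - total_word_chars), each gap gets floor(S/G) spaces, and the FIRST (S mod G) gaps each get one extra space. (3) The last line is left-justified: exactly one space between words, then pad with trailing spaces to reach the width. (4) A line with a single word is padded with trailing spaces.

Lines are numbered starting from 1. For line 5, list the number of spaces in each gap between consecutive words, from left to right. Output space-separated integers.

Line 1: ['sound', 'rectangle'] (min_width=15, slack=6)
Line 2: ['telescope', 'south', 'data'] (min_width=20, slack=1)
Line 3: ['low', 'fire', 'laser'] (min_width=14, slack=7)
Line 4: ['microwave', 'who', 'fruit'] (min_width=19, slack=2)
Line 5: ['laser', 'pepper', 'dinosaur'] (min_width=21, slack=0)
Line 6: ['by', 'stone', 'morning', 'on'] (min_width=19, slack=2)
Line 7: ['all', 'microwave'] (min_width=13, slack=8)

Answer: 1 1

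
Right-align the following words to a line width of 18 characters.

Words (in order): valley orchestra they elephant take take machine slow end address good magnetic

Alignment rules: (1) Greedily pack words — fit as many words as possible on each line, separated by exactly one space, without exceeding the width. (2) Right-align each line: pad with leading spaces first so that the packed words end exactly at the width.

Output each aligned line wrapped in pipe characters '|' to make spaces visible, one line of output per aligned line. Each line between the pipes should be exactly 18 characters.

Line 1: ['valley', 'orchestra'] (min_width=16, slack=2)
Line 2: ['they', 'elephant', 'take'] (min_width=18, slack=0)
Line 3: ['take', 'machine', 'slow'] (min_width=17, slack=1)
Line 4: ['end', 'address', 'good'] (min_width=16, slack=2)
Line 5: ['magnetic'] (min_width=8, slack=10)

Answer: |  valley orchestra|
|they elephant take|
| take machine slow|
|  end address good|
|          magnetic|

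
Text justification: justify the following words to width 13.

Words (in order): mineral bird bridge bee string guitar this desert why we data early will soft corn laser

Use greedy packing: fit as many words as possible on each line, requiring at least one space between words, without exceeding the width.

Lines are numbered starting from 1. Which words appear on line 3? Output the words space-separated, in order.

Line 1: ['mineral', 'bird'] (min_width=12, slack=1)
Line 2: ['bridge', 'bee'] (min_width=10, slack=3)
Line 3: ['string', 'guitar'] (min_width=13, slack=0)
Line 4: ['this', 'desert'] (min_width=11, slack=2)
Line 5: ['why', 'we', 'data'] (min_width=11, slack=2)
Line 6: ['early', 'will'] (min_width=10, slack=3)
Line 7: ['soft', 'corn'] (min_width=9, slack=4)
Line 8: ['laser'] (min_width=5, slack=8)

Answer: string guitar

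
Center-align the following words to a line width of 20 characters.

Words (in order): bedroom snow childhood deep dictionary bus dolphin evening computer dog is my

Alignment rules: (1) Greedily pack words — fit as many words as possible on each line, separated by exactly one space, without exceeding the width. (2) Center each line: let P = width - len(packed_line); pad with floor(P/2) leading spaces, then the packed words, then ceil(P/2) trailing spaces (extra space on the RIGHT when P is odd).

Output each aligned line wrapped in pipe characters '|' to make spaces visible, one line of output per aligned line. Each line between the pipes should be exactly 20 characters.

Line 1: ['bedroom', 'snow'] (min_width=12, slack=8)
Line 2: ['childhood', 'deep'] (min_width=14, slack=6)
Line 3: ['dictionary', 'bus'] (min_width=14, slack=6)
Line 4: ['dolphin', 'evening'] (min_width=15, slack=5)
Line 5: ['computer', 'dog', 'is', 'my'] (min_width=18, slack=2)

Answer: |    bedroom snow    |
|   childhood deep   |
|   dictionary bus   |
|  dolphin evening   |
| computer dog is my |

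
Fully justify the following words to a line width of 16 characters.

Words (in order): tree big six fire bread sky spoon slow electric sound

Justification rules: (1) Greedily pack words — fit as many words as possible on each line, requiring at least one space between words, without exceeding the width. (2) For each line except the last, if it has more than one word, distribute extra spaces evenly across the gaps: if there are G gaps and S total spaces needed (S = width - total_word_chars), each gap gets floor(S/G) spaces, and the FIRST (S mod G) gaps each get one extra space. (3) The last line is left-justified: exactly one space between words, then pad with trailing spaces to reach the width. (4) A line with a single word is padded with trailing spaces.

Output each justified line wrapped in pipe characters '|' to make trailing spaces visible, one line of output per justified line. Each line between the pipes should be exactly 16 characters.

Answer: |tree   big   six|
|fire  bread  sky|
|spoon       slow|
|electric sound  |

Derivation:
Line 1: ['tree', 'big', 'six'] (min_width=12, slack=4)
Line 2: ['fire', 'bread', 'sky'] (min_width=14, slack=2)
Line 3: ['spoon', 'slow'] (min_width=10, slack=6)
Line 4: ['electric', 'sound'] (min_width=14, slack=2)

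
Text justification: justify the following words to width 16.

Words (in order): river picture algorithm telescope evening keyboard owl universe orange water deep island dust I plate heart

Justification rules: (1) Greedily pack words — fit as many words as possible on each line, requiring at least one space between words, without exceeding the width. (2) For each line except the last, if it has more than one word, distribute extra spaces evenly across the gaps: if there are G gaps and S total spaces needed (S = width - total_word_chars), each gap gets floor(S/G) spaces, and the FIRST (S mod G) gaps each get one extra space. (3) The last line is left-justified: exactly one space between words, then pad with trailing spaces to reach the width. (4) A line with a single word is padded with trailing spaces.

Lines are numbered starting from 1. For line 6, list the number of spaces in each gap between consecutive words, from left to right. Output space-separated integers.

Answer: 5

Derivation:
Line 1: ['river', 'picture'] (min_width=13, slack=3)
Line 2: ['algorithm'] (min_width=9, slack=7)
Line 3: ['telescope'] (min_width=9, slack=7)
Line 4: ['evening', 'keyboard'] (min_width=16, slack=0)
Line 5: ['owl', 'universe'] (min_width=12, slack=4)
Line 6: ['orange', 'water'] (min_width=12, slack=4)
Line 7: ['deep', 'island', 'dust'] (min_width=16, slack=0)
Line 8: ['I', 'plate', 'heart'] (min_width=13, slack=3)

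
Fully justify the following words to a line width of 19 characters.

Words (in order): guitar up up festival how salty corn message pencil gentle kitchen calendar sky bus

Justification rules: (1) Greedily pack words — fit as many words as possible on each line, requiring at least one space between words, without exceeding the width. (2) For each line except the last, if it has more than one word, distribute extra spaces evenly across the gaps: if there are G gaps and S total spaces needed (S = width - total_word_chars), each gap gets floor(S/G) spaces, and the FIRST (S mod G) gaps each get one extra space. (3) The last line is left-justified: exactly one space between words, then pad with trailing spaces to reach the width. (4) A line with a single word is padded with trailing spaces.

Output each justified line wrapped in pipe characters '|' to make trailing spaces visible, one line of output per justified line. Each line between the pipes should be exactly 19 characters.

Line 1: ['guitar', 'up', 'up'] (min_width=12, slack=7)
Line 2: ['festival', 'how', 'salty'] (min_width=18, slack=1)
Line 3: ['corn', 'message', 'pencil'] (min_width=19, slack=0)
Line 4: ['gentle', 'kitchen'] (min_width=14, slack=5)
Line 5: ['calendar', 'sky', 'bus'] (min_width=16, slack=3)

Answer: |guitar     up    up|
|festival  how salty|
|corn message pencil|
|gentle      kitchen|
|calendar sky bus   |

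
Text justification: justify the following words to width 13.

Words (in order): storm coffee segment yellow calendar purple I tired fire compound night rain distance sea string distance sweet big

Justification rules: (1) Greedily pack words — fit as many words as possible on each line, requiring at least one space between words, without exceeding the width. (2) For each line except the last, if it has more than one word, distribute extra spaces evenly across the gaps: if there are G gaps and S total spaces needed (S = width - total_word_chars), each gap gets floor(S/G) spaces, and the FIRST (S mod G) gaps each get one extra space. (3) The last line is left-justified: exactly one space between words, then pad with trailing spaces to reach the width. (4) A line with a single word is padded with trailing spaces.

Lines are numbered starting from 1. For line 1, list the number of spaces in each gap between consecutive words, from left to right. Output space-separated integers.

Line 1: ['storm', 'coffee'] (min_width=12, slack=1)
Line 2: ['segment'] (min_width=7, slack=6)
Line 3: ['yellow'] (min_width=6, slack=7)
Line 4: ['calendar'] (min_width=8, slack=5)
Line 5: ['purple', 'I'] (min_width=8, slack=5)
Line 6: ['tired', 'fire'] (min_width=10, slack=3)
Line 7: ['compound'] (min_width=8, slack=5)
Line 8: ['night', 'rain'] (min_width=10, slack=3)
Line 9: ['distance', 'sea'] (min_width=12, slack=1)
Line 10: ['string'] (min_width=6, slack=7)
Line 11: ['distance'] (min_width=8, slack=5)
Line 12: ['sweet', 'big'] (min_width=9, slack=4)

Answer: 2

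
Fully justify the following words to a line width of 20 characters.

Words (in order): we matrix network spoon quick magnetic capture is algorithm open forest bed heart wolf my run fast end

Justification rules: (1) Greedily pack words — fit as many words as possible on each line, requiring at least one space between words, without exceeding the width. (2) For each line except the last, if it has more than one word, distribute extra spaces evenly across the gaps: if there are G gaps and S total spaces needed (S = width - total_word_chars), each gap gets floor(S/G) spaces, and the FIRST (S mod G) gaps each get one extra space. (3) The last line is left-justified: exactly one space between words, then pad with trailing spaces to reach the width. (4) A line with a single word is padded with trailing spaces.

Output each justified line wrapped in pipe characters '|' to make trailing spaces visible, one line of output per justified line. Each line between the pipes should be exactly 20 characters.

Answer: |we   matrix  network|
|spoon quick magnetic|
|capture is algorithm|
|open    forest   bed|
|heart  wolf  my  run|
|fast end            |

Derivation:
Line 1: ['we', 'matrix', 'network'] (min_width=17, slack=3)
Line 2: ['spoon', 'quick', 'magnetic'] (min_width=20, slack=0)
Line 3: ['capture', 'is', 'algorithm'] (min_width=20, slack=0)
Line 4: ['open', 'forest', 'bed'] (min_width=15, slack=5)
Line 5: ['heart', 'wolf', 'my', 'run'] (min_width=17, slack=3)
Line 6: ['fast', 'end'] (min_width=8, slack=12)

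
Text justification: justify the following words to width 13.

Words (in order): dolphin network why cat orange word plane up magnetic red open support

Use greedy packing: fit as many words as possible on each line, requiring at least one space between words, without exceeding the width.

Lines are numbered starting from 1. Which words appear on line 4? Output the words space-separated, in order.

Line 1: ['dolphin'] (min_width=7, slack=6)
Line 2: ['network', 'why'] (min_width=11, slack=2)
Line 3: ['cat', 'orange'] (min_width=10, slack=3)
Line 4: ['word', 'plane', 'up'] (min_width=13, slack=0)
Line 5: ['magnetic', 'red'] (min_width=12, slack=1)
Line 6: ['open', 'support'] (min_width=12, slack=1)

Answer: word plane up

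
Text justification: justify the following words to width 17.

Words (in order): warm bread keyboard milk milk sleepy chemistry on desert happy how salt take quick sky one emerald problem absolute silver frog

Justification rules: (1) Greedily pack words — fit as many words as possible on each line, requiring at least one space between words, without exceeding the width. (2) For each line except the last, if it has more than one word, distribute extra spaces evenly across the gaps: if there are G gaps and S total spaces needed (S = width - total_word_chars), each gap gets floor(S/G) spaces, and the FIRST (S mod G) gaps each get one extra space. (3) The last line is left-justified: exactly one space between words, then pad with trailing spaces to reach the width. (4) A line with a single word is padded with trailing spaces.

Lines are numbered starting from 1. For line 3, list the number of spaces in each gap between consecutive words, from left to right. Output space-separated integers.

Answer: 7

Derivation:
Line 1: ['warm', 'bread'] (min_width=10, slack=7)
Line 2: ['keyboard', 'milk'] (min_width=13, slack=4)
Line 3: ['milk', 'sleepy'] (min_width=11, slack=6)
Line 4: ['chemistry', 'on'] (min_width=12, slack=5)
Line 5: ['desert', 'happy', 'how'] (min_width=16, slack=1)
Line 6: ['salt', 'take', 'quick'] (min_width=15, slack=2)
Line 7: ['sky', 'one', 'emerald'] (min_width=15, slack=2)
Line 8: ['problem', 'absolute'] (min_width=16, slack=1)
Line 9: ['silver', 'frog'] (min_width=11, slack=6)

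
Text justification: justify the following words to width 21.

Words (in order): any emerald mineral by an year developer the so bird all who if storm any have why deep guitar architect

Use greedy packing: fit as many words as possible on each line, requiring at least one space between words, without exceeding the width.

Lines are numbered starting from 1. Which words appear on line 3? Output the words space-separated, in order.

Answer: the so bird all who

Derivation:
Line 1: ['any', 'emerald', 'mineral'] (min_width=19, slack=2)
Line 2: ['by', 'an', 'year', 'developer'] (min_width=20, slack=1)
Line 3: ['the', 'so', 'bird', 'all', 'who'] (min_width=19, slack=2)
Line 4: ['if', 'storm', 'any', 'have', 'why'] (min_width=21, slack=0)
Line 5: ['deep', 'guitar', 'architect'] (min_width=21, slack=0)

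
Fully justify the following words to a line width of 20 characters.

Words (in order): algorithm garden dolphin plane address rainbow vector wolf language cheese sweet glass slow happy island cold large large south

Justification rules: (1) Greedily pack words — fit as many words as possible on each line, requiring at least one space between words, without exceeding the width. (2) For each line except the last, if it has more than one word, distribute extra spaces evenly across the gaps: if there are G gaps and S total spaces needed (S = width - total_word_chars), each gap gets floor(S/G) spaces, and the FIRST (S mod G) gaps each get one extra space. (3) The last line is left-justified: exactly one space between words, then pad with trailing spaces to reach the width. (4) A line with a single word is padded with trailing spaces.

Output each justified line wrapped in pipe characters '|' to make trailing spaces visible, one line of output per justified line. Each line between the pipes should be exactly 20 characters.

Answer: |algorithm     garden|
|dolphin        plane|
|address      rainbow|
|vector wolf language|
|cheese  sweet  glass|
|slow   happy  island|
|cold   large   large|
|south               |

Derivation:
Line 1: ['algorithm', 'garden'] (min_width=16, slack=4)
Line 2: ['dolphin', 'plane'] (min_width=13, slack=7)
Line 3: ['address', 'rainbow'] (min_width=15, slack=5)
Line 4: ['vector', 'wolf', 'language'] (min_width=20, slack=0)
Line 5: ['cheese', 'sweet', 'glass'] (min_width=18, slack=2)
Line 6: ['slow', 'happy', 'island'] (min_width=17, slack=3)
Line 7: ['cold', 'large', 'large'] (min_width=16, slack=4)
Line 8: ['south'] (min_width=5, slack=15)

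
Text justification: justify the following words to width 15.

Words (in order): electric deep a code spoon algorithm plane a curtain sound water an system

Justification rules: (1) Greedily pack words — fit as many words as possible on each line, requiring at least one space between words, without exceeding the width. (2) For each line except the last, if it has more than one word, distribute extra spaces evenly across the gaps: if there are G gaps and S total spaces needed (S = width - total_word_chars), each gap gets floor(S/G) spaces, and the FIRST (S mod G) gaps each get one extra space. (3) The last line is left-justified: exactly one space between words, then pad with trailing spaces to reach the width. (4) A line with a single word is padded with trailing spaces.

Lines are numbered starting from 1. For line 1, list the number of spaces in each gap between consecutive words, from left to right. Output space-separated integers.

Line 1: ['electric', 'deep', 'a'] (min_width=15, slack=0)
Line 2: ['code', 'spoon'] (min_width=10, slack=5)
Line 3: ['algorithm', 'plane'] (min_width=15, slack=0)
Line 4: ['a', 'curtain', 'sound'] (min_width=15, slack=0)
Line 5: ['water', 'an', 'system'] (min_width=15, slack=0)

Answer: 1 1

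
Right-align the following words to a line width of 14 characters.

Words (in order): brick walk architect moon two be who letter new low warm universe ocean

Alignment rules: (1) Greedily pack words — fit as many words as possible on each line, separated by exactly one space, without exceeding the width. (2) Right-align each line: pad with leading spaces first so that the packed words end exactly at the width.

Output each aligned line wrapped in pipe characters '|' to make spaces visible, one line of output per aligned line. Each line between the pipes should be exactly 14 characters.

Answer: |    brick walk|
|architect moon|
|    two be who|
|letter new low|
| warm universe|
|         ocean|

Derivation:
Line 1: ['brick', 'walk'] (min_width=10, slack=4)
Line 2: ['architect', 'moon'] (min_width=14, slack=0)
Line 3: ['two', 'be', 'who'] (min_width=10, slack=4)
Line 4: ['letter', 'new', 'low'] (min_width=14, slack=0)
Line 5: ['warm', 'universe'] (min_width=13, slack=1)
Line 6: ['ocean'] (min_width=5, slack=9)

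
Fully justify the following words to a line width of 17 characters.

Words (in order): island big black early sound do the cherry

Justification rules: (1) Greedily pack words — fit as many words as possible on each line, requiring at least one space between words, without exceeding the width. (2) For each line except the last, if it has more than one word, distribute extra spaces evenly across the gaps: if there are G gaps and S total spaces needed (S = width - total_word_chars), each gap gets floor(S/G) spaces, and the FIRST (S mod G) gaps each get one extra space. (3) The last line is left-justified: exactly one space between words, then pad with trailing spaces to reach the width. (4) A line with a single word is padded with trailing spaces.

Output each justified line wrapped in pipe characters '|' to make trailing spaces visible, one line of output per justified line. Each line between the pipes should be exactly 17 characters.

Line 1: ['island', 'big', 'black'] (min_width=16, slack=1)
Line 2: ['early', 'sound', 'do'] (min_width=14, slack=3)
Line 3: ['the', 'cherry'] (min_width=10, slack=7)

Answer: |island  big black|
|early   sound  do|
|the cherry       |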